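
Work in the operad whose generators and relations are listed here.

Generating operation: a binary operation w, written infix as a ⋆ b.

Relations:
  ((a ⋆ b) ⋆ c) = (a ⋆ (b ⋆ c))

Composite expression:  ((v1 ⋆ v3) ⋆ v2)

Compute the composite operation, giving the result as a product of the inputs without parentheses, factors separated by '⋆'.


v1 ⋆ v3 ⋆ v2

Associativity of w dissolves the nesting; only the v-input order survives.
(v1 ⋆ v3) spells out as v1 ⋆ v3
((v1 ⋆ v3) ⋆ v2) spells out as v1 ⋆ v3 ⋆ v2


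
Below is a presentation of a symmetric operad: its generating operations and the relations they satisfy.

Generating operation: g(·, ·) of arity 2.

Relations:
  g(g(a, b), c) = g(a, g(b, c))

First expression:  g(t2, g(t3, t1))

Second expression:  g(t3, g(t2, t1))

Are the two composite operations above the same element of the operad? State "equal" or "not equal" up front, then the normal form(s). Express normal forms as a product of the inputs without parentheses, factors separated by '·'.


not equal: they reduce to t2 · t3 · t1 and t3 · t2 · t1

The first composite normalizes to t2 · t3 · t1
The second composite normalizes to t3 · t2 · t1
No match — not equal.


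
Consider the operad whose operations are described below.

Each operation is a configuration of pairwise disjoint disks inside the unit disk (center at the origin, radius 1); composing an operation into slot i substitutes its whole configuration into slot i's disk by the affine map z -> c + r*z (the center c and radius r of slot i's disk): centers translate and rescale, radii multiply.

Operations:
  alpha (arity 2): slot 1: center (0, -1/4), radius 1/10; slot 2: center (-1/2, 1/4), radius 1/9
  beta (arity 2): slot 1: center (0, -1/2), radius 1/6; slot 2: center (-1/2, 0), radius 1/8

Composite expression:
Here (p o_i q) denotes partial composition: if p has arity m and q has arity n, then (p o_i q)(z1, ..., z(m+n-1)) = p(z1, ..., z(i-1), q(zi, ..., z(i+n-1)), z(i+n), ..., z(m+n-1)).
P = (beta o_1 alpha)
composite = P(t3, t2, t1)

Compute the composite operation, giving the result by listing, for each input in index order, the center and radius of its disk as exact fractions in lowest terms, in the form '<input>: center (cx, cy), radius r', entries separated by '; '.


t1: center (-1/2, 0), radius 1/8; t2: center (-1/12, -11/24), radius 1/54; t3: center (0, -13/24), radius 1/60


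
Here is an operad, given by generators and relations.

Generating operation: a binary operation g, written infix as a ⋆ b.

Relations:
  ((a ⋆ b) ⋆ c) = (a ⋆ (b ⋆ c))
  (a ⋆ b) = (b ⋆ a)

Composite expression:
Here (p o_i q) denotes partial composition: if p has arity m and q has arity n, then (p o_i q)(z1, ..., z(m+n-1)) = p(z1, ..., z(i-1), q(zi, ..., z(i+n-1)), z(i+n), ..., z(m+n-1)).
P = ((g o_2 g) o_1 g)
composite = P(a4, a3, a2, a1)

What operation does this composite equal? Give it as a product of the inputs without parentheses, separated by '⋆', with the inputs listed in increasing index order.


a1 ⋆ a2 ⋆ a3 ⋆ a4

Reordering under g is free, so list the a-inputs canonically.
(a4 ⋆ a3) flattens to a4 ⋆ a3
(a2 ⋆ a1) flattens to a2 ⋆ a1
((a4 ⋆ a3) ⋆ (a2 ⋆ a1)) flattens to a4 ⋆ a3 ⋆ a2 ⋆ a1
the factors in increasing index order: a1 ⋆ a2 ⋆ a3 ⋆ a4


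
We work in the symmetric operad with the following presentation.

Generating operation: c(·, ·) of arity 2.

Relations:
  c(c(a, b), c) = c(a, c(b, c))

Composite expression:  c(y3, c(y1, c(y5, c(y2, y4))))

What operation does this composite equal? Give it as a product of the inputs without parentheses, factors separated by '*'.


y3 * y1 * y5 * y2 * y4

The c-tree's shape is irrelevant; the y-reading-order decides.
c(y2, y4) flattens to y2 * y4
c(y5, c(y2, y4)) flattens to y5 * y2 * y4
c(y1, c(y5, c(y2, y4))) flattens to y1 * y5 * y2 * y4
c(y3, c(y1, c(y5, c(y2, y4)))) flattens to y3 * y1 * y5 * y2 * y4


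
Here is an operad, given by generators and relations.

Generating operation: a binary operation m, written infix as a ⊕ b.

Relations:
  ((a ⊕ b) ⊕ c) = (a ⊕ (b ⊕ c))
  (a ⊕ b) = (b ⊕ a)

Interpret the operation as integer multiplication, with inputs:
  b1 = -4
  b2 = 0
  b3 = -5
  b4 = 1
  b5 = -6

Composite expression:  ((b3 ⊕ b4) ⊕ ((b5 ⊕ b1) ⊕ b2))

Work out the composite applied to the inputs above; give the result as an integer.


0

(b3 ⊕ b4) = -5
(b5 ⊕ b1) = 24
((b5 ⊕ b1) ⊕ b2) = 0
((b3 ⊕ b4) ⊕ ((b5 ⊕ b1) ⊕ b2)) = 0


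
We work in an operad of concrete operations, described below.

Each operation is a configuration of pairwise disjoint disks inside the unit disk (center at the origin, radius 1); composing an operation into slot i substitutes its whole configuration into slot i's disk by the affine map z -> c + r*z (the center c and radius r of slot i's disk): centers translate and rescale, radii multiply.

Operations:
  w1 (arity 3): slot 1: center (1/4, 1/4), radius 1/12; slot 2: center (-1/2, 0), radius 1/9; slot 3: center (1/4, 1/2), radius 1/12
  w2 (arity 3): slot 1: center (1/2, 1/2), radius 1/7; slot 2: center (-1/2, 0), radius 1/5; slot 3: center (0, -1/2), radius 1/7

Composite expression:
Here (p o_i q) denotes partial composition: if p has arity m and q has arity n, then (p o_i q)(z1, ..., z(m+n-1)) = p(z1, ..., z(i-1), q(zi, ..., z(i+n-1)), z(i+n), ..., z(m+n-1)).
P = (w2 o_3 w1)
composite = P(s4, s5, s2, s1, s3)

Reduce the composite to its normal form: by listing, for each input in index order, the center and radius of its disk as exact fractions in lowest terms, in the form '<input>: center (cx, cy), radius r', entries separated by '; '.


Affine substitution under w2: radii multiply and s-centers shift.
s4 passes through 1 substitution, ending at center (1/2, 1/2), radius 1/7
s5 passes through 1 substitution, ending at center (-1/2, 0), radius 1/5
s2 passes through 2 substitutions, ending at center (1/28, -13/28), radius 1/84
s1 passes through 2 substitutions, ending at center (-1/14, -1/2), radius 1/63
s3 passes through 2 substitutions, ending at center (1/28, -3/7), radius 1/84

s1: center (-1/14, -1/2), radius 1/63; s2: center (1/28, -13/28), radius 1/84; s3: center (1/28, -3/7), radius 1/84; s4: center (1/2, 1/2), radius 1/7; s5: center (-1/2, 0), radius 1/5


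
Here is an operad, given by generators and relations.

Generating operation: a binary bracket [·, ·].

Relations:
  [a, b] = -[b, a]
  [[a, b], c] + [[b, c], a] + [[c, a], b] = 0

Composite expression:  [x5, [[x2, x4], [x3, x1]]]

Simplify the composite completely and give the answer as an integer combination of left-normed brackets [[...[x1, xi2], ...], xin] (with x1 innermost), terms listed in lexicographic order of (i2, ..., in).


-[[[[x1, x3], x2], x4], x5] + [[[[x1, x3], x4], x2], x5]


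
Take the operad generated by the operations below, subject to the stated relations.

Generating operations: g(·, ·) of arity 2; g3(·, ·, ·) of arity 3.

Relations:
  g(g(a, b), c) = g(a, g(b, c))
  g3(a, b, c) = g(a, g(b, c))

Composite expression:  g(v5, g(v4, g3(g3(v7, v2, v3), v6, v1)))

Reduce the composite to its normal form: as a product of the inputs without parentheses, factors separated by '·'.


v5 · v4 · v7 · v2 · v3 · v6 · v1

Every regrouping of g is equal, so read the v-inputs in written order.
g3(v7, v2, v3) linearizes to v7 · v2 · v3
g3(g3(v7, v2, v3), v6, v1) linearizes to v7 · v2 · v3 · v6 · v1
g(v4, g3(g3(v7, v2, v3), v6, v1)) linearizes to v4 · v7 · v2 · v3 · v6 · v1
g(v5, g(v4, g3(g3(v7, v2, v3), v6, v1))) linearizes to v5 · v4 · v7 · v2 · v3 · v6 · v1


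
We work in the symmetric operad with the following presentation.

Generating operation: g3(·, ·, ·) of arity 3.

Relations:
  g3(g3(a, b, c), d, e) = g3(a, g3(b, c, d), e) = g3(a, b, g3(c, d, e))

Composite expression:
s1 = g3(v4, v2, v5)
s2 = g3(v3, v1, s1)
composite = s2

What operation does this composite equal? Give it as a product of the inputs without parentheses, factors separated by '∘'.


The g3-tree's shape is irrelevant; the v-reading-order decides.
g3(v4, v2, v5) unparenthesizes to v4 ∘ v2 ∘ v5
g3(v3, v1, g3(v4, v2, v5)) unparenthesizes to v3 ∘ v1 ∘ v4 ∘ v2 ∘ v5

v3 ∘ v1 ∘ v4 ∘ v2 ∘ v5


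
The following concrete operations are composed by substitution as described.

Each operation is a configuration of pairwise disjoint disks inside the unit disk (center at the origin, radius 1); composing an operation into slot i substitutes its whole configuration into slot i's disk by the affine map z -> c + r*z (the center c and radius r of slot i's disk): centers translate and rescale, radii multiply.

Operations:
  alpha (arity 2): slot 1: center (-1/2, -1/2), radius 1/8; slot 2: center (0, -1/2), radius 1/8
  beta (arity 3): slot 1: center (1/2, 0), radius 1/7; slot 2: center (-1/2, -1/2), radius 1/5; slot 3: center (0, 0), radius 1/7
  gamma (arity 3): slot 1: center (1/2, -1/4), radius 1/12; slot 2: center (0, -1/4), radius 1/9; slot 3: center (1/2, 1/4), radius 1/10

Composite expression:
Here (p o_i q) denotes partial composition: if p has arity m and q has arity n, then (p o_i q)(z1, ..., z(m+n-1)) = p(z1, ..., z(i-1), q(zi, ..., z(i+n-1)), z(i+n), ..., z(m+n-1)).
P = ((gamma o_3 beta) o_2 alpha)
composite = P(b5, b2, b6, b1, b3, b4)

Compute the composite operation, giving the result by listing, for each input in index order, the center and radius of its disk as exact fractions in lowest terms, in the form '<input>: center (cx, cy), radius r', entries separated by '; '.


b1: center (11/20, 1/4), radius 1/70; b2: center (-1/18, -11/36), radius 1/72; b3: center (9/20, 1/5), radius 1/50; b4: center (1/2, 1/4), radius 1/70; b5: center (1/2, -1/4), radius 1/12; b6: center (0, -11/36), radius 1/72

Nesting under gamma composes maps z -> c + r*z down each b-path.
tracing b5 down its 1-map path: center (1/2, -1/4), radius 1/12
tracing b2 down its 2-map path: center (-1/18, -11/36), radius 1/72
tracing b6 down its 2-map path: center (0, -11/36), radius 1/72
tracing b1 down its 2-map path: center (11/20, 1/4), radius 1/70
tracing b3 down its 2-map path: center (9/20, 1/5), radius 1/50
tracing b4 down its 2-map path: center (1/2, 1/4), radius 1/70


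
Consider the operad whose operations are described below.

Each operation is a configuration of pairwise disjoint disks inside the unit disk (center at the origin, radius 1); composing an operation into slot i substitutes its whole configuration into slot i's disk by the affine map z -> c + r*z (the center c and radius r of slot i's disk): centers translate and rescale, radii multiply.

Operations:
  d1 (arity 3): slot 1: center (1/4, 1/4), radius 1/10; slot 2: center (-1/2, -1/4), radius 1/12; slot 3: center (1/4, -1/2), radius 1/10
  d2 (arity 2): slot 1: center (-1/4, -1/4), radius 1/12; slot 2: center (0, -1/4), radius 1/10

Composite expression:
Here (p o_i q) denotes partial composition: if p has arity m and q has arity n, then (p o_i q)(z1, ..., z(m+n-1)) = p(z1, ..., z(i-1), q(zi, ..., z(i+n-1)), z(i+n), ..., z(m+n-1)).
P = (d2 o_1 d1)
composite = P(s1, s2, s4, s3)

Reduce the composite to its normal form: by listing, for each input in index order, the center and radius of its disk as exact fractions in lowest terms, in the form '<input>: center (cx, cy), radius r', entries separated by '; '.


s1: center (-11/48, -11/48), radius 1/120; s2: center (-7/24, -13/48), radius 1/144; s3: center (0, -1/4), radius 1/10; s4: center (-11/48, -7/24), radius 1/120

Only the slot chain above each s matters under d2; compose those maps.
s1 passes through 2 substitutions, ending at center (-11/48, -11/48), radius 1/120
s2 passes through 2 substitutions, ending at center (-7/24, -13/48), radius 1/144
s4 passes through 2 substitutions, ending at center (-11/48, -7/24), radius 1/120
s3 passes through 1 substitution, ending at center (0, -1/4), radius 1/10


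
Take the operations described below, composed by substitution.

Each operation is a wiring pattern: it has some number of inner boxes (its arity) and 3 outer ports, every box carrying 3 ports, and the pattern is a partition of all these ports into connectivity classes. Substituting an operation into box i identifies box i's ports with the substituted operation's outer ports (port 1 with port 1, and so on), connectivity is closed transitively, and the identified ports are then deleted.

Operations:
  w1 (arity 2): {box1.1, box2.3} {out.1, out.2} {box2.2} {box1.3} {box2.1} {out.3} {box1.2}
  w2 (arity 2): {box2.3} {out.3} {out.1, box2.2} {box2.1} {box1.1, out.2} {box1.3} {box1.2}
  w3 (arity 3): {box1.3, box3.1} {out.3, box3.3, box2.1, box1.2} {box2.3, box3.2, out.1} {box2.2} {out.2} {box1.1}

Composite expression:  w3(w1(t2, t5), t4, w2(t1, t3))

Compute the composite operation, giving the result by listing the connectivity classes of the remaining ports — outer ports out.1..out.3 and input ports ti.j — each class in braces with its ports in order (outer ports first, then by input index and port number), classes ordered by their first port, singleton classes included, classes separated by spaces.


Two ports join when wires chain via w3-identified ports.
after w1, the pattern on (t2, t5) reads {out.1, out.2} {out.3} {t2.1, t5.3} {t2.2} {t2.3} {t5.1} {t5.2} (out.j = its outer ports)
after w2, the pattern on (t1, t3) reads {out.1, t3.2} {out.2, t1.1} {out.3} {t1.2} {t1.3} {t3.1} {t3.3} (out.j = its outer ports)
after w3, the pattern on (t2, t5, t4, t1, t3) reads {out.1, t1.1, t4.3} {out.2} {out.3, t4.1} {t1.2} {t1.3} {t2.1, t5.3} {t2.2} {t2.3} {t3.1} {t3.2} {t3.3} {t4.2} {t5.1} {t5.2} (out.j = its outer ports)

{out.1, t1.1, t4.3} {out.2} {out.3, t4.1} {t1.2} {t1.3} {t2.1, t5.3} {t2.2} {t2.3} {t3.1} {t3.2} {t3.3} {t4.2} {t5.1} {t5.2}


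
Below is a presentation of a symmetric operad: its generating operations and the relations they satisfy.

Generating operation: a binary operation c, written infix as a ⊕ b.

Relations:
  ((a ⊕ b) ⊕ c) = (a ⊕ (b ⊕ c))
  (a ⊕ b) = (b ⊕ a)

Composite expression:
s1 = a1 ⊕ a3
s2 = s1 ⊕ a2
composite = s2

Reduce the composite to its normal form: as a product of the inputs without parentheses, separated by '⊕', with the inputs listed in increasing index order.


a1 ⊕ a2 ⊕ a3

Reordering under c is free, so list the a-inputs canonically.
(a1 ⊕ a3) reduces to a1 ⊕ a3
((a1 ⊕ a3) ⊕ a2) reduces to a1 ⊕ a3 ⊕ a2
reordering the factors by index: a1 ⊕ a2 ⊕ a3


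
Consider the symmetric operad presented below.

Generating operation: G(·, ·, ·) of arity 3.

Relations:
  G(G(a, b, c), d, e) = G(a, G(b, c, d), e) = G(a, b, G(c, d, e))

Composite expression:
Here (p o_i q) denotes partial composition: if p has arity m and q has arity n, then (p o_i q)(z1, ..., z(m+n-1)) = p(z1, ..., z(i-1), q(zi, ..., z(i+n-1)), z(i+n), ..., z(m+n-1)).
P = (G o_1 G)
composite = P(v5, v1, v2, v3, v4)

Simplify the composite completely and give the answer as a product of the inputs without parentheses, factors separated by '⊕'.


v5 ⊕ v1 ⊕ v2 ⊕ v3 ⊕ v4

The G-tree's shape is irrelevant; the v-reading-order decides.
G(v5, v1, v2) spells out as v5 ⊕ v1 ⊕ v2
G(G(v5, v1, v2), v3, v4) spells out as v5 ⊕ v1 ⊕ v2 ⊕ v3 ⊕ v4


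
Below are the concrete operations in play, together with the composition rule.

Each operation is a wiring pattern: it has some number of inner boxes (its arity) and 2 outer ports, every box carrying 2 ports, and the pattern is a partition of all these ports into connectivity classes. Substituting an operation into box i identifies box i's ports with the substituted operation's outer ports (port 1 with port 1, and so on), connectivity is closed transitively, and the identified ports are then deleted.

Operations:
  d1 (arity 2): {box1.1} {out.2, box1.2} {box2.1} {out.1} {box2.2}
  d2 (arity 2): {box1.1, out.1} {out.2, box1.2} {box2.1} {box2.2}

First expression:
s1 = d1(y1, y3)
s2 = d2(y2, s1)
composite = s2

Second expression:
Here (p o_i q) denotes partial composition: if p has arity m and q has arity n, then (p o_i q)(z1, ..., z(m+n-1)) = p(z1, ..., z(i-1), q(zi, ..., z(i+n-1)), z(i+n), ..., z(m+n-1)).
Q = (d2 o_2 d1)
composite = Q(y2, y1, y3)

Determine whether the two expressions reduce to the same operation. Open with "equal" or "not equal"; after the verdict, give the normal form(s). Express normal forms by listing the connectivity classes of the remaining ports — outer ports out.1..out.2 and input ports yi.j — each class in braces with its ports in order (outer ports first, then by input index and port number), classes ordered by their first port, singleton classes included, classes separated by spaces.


equal: each reduces to {out.1, y2.1} {out.2, y2.2} {y1.1} {y1.2} {y3.1} {y3.2}

In normal form, the first expression is {out.1, y2.1} {out.2, y2.2} {y1.1} {y1.2} {y3.1} {y3.2}
In normal form, the second expression is {out.1, y2.1} {out.2, y2.2} {y1.1} {y1.2} {y3.1} {y3.2}
Identical normal forms: equal.


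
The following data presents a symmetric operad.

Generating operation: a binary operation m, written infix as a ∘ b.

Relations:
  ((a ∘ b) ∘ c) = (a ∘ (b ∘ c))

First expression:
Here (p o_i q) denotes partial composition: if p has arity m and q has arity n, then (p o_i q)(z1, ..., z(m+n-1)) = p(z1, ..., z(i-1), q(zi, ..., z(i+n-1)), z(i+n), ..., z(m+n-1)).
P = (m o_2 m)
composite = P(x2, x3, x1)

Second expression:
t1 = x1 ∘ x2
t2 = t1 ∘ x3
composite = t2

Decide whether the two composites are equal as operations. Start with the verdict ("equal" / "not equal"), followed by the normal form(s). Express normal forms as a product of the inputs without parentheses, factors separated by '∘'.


not equal — first x2 ∘ x3 ∘ x1, second x1 ∘ x2 ∘ x3

The first expression reduces to x2 ∘ x3 ∘ x1
The second expression reduces to x1 ∘ x2 ∘ x3
The forms do not match — not equal.


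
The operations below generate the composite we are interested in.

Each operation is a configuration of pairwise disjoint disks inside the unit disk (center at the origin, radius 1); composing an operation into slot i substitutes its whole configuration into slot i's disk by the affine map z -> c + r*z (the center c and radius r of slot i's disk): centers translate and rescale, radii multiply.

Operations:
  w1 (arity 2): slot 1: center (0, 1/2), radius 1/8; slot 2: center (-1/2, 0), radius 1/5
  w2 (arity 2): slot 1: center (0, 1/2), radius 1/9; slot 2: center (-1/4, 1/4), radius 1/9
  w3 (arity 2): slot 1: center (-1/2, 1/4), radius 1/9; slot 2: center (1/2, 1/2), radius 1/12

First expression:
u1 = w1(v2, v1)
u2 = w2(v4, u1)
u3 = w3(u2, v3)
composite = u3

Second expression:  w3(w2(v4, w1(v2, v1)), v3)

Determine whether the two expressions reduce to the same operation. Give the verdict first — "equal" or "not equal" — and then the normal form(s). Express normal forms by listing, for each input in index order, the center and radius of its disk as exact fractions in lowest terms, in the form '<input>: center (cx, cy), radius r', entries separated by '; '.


equal — both sides give v1: center (-173/324, 5/18), radius 1/405; v2: center (-19/36, 23/81), radius 1/648; v3: center (1/2, 1/2), radius 1/12; v4: center (-1/2, 11/36), radius 1/81

The first expression, normalized: v1: center (-173/324, 5/18), radius 1/405; v2: center (-19/36, 23/81), radius 1/648; v3: center (1/2, 1/2), radius 1/12; v4: center (-1/2, 11/36), radius 1/81
The second expression, normalized: v1: center (-173/324, 5/18), radius 1/405; v2: center (-19/36, 23/81), radius 1/648; v3: center (1/2, 1/2), radius 1/12; v4: center (-1/2, 11/36), radius 1/81
One common form — equal.


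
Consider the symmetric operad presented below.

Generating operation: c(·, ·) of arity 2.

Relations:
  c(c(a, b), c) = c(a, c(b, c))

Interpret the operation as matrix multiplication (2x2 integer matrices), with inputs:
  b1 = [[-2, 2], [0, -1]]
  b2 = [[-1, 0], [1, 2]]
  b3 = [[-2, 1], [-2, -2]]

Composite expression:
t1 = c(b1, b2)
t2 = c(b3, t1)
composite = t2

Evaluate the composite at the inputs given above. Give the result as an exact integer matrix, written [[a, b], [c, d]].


[[-9, -10], [-6, -4]]

c(b1, b2) = [[4, 4], [-1, -2]]
c(b3, c(b1, b2)) = [[-9, -10], [-6, -4]]


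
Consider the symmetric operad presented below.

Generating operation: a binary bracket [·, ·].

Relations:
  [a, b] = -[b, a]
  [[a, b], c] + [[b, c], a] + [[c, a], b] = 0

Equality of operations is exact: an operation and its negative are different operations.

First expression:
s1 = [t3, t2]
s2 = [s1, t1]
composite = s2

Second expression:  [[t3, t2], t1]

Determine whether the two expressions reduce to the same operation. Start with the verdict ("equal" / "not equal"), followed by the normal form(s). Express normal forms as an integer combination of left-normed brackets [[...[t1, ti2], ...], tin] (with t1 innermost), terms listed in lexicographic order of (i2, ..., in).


equal; the common form is [[t1, t2], t3] - [[t1, t3], t2]


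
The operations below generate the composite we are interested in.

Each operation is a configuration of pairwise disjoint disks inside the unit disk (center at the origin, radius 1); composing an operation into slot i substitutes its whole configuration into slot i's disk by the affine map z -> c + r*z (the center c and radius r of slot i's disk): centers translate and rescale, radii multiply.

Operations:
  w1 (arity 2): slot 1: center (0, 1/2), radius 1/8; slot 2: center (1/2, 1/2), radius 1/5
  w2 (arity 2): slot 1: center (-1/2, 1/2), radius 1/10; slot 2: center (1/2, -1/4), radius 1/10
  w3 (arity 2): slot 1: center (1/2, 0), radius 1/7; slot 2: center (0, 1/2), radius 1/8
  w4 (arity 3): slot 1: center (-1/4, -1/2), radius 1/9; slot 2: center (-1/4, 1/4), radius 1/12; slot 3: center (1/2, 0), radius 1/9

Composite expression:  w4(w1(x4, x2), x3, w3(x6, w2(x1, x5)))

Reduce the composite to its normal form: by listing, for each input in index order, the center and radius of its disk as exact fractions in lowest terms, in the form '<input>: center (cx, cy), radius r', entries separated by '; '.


x1: center (71/144, 1/16), radius 1/720; x2: center (-7/36, -4/9), radius 1/45; x3: center (-1/4, 1/4), radius 1/12; x4: center (-1/4, -4/9), radius 1/72; x5: center (73/144, 5/96), radius 1/720; x6: center (5/9, 0), radius 1/63

Each x-disk chains the slot maps above it in w4; radii multiply.
x4 passes through 2 substitutions, ending at center (-1/4, -4/9), radius 1/72
x2 passes through 2 substitutions, ending at center (-7/36, -4/9), radius 1/45
x3 passes through 1 substitution, ending at center (-1/4, 1/4), radius 1/12
x6 passes through 2 substitutions, ending at center (5/9, 0), radius 1/63
x1 passes through 3 substitutions, ending at center (71/144, 1/16), radius 1/720
x5 passes through 3 substitutions, ending at center (73/144, 5/96), radius 1/720


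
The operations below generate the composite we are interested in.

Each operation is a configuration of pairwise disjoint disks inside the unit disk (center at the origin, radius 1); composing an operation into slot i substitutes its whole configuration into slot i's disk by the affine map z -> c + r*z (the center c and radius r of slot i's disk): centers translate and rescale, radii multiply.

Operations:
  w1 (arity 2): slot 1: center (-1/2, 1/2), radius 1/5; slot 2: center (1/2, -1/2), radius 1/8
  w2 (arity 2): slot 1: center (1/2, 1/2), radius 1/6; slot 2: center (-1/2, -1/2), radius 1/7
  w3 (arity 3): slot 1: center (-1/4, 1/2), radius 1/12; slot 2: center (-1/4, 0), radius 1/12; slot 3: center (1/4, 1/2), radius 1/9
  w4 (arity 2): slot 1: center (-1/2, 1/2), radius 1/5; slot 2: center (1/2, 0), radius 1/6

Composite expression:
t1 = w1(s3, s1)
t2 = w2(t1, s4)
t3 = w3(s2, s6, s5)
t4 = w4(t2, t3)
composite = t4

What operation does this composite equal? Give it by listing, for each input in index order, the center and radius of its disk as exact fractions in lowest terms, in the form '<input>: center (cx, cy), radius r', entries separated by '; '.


s1: center (-23/60, 7/12), radius 1/240; s2: center (11/24, 1/12), radius 1/72; s3: center (-5/12, 37/60), radius 1/150; s4: center (-3/5, 2/5), radius 1/35; s5: center (13/24, 1/12), radius 1/54; s6: center (11/24, 0), radius 1/72

Nesting under w4 composes maps z -> c + r*z down each s-path.
tracing s3 down its 3-map path: center (-5/12, 37/60), radius 1/150
tracing s1 down its 3-map path: center (-23/60, 7/12), radius 1/240
tracing s4 down its 2-map path: center (-3/5, 2/5), radius 1/35
tracing s2 down its 2-map path: center (11/24, 1/12), radius 1/72
tracing s6 down its 2-map path: center (11/24, 0), radius 1/72
tracing s5 down its 2-map path: center (13/24, 1/12), radius 1/54


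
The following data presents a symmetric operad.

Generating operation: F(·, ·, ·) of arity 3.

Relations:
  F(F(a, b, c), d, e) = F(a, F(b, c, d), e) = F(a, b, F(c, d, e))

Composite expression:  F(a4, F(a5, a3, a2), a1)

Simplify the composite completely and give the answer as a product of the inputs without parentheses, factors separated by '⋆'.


a4 ⋆ a5 ⋆ a3 ⋆ a2 ⋆ a1

The F-tree's shape is irrelevant; the a-reading-order decides.
F(a5, a3, a2) reduces to a5 ⋆ a3 ⋆ a2
F(a4, F(a5, a3, a2), a1) reduces to a4 ⋆ a5 ⋆ a3 ⋆ a2 ⋆ a1


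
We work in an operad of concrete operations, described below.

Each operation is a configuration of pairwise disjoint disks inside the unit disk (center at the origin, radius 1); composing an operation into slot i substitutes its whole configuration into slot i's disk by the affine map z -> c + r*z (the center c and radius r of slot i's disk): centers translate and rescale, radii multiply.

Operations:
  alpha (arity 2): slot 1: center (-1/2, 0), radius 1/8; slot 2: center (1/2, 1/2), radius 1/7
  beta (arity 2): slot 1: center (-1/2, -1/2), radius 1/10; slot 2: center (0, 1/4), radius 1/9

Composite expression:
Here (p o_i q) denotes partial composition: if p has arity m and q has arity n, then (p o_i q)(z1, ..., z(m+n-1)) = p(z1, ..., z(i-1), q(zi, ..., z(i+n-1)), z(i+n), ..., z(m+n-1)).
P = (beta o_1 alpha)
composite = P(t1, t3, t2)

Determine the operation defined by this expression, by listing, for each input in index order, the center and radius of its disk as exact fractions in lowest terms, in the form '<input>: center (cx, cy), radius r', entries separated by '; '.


t1: center (-11/20, -1/2), radius 1/80; t2: center (0, 1/4), radius 1/9; t3: center (-9/20, -9/20), radius 1/70

Affine substitution under beta: radii multiply and t-centers shift.
tracing t1 down its 2-map path: center (-11/20, -1/2), radius 1/80
tracing t3 down its 2-map path: center (-9/20, -9/20), radius 1/70
tracing t2 down its 1-map path: center (0, 1/4), radius 1/9


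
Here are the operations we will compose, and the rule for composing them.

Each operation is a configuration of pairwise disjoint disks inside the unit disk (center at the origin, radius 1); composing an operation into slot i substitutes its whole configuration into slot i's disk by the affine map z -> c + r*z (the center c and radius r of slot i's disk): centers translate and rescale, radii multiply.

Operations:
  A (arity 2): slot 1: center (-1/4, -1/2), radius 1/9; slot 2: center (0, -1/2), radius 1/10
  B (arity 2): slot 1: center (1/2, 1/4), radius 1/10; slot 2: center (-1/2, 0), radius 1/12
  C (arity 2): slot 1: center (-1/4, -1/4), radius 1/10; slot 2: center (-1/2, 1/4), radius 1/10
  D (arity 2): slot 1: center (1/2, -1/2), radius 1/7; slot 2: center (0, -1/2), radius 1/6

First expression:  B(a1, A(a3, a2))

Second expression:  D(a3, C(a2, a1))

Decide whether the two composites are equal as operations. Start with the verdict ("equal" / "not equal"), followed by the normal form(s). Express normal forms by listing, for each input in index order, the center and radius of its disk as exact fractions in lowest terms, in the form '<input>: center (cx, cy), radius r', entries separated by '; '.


not equal; first: a1: center (1/2, 1/4), radius 1/10; a2: center (-1/2, -1/24), radius 1/120; a3: center (-25/48, -1/24), radius 1/108; second: a1: center (-1/12, -11/24), radius 1/60; a2: center (-1/24, -13/24), radius 1/60; a3: center (1/2, -1/2), radius 1/7

The first expression reduces to a1: center (1/2, 1/4), radius 1/10; a2: center (-1/2, -1/24), radius 1/120; a3: center (-25/48, -1/24), radius 1/108
The second expression reduces to a1: center (-1/12, -11/24), radius 1/60; a2: center (-1/24, -13/24), radius 1/60; a3: center (1/2, -1/2), radius 1/7
Different reductions; not equal.


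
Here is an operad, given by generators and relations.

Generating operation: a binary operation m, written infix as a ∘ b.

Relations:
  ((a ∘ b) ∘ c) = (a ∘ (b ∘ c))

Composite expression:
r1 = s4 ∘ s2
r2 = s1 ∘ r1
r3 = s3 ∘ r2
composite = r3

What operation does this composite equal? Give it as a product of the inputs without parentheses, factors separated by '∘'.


s3 ∘ s1 ∘ s4 ∘ s2

All parenthesizations of m agree; list the s-inputs left to right.
(s4 ∘ s2) unparenthesizes to s4 ∘ s2
(s1 ∘ (s4 ∘ s2)) unparenthesizes to s1 ∘ s4 ∘ s2
(s3 ∘ (s1 ∘ (s4 ∘ s2))) unparenthesizes to s3 ∘ s1 ∘ s4 ∘ s2


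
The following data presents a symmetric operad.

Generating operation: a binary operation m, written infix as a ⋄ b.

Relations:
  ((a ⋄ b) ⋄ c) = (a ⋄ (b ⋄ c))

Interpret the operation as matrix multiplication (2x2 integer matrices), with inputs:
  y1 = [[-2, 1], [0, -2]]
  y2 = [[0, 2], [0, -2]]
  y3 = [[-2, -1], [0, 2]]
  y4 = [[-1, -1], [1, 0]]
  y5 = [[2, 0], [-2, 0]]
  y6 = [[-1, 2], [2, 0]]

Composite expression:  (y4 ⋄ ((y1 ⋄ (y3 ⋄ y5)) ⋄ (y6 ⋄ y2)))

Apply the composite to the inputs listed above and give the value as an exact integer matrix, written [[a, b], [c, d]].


[[0, 48], [0, 0]]


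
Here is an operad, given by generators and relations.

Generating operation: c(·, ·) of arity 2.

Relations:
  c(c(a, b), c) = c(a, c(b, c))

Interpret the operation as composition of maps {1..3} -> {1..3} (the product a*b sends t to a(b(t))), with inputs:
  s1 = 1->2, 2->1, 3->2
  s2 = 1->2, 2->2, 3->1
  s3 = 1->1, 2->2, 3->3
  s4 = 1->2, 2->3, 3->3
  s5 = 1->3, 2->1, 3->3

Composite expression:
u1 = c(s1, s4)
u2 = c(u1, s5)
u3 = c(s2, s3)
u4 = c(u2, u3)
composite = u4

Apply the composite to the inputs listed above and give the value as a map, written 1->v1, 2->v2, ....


1->1, 2->1, 3->2

c(s1, s4) = 1->1, 2->2, 3->2
c(c(s1, s4), s5) = 1->2, 2->1, 3->2
c(s2, s3) = 1->2, 2->2, 3->1
c(c(c(s1, s4), s5), c(s2, s3)) = 1->1, 2->1, 3->2


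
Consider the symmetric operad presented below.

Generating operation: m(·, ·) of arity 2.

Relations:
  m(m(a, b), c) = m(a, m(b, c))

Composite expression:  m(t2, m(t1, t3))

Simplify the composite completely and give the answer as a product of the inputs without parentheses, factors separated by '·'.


t2 · t1 · t3

Associativity of m dissolves the nesting; only the t-input order survives.
m(t1, t3) flattens to t1 · t3
m(t2, m(t1, t3)) flattens to t2 · t1 · t3


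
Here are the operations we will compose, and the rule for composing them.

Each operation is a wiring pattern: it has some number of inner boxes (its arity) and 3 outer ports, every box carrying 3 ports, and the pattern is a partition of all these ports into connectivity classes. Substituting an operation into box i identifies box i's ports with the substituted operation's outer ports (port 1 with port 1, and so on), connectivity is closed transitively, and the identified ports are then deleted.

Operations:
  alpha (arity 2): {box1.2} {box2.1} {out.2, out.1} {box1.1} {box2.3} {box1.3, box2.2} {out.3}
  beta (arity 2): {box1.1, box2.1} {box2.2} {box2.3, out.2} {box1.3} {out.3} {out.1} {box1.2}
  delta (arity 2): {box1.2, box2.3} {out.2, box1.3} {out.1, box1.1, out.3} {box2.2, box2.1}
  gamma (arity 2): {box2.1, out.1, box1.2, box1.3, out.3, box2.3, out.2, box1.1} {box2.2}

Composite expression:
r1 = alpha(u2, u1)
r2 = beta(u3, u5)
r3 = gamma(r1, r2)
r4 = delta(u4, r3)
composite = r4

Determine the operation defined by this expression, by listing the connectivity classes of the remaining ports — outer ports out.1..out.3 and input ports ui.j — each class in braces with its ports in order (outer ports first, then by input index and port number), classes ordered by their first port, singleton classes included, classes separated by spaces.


{out.1, out.3, u4.1} {out.2, u4.3} {u1.1} {u1.2, u2.3} {u1.3} {u2.1} {u2.2} {u3.1, u5.1} {u3.2} {u3.3} {u4.2} {u5.2} {u5.3}

Substituting into delta glues patterns; closure does the rest.
stage alpha: inputs (u2, u1), connectivity {out.1, out.2} {out.3} {u1.1} {u1.2, u2.3} {u1.3} {u2.1} {u2.2}, out.j its boundary
stage beta: inputs (u3, u5), connectivity {out.1} {out.2, u5.3} {out.3} {u3.1, u5.1} {u3.2} {u3.3} {u5.2}, out.j its boundary
stage gamma: inputs (u2, u1, u3, u5), connectivity {out.1, out.2, out.3} {u1.1} {u1.2, u2.3} {u1.3} {u2.1} {u2.2} {u3.1, u5.1} {u3.2} {u3.3} {u5.2} {u5.3}, out.j its boundary
stage delta: inputs (u4, u2, u1, u3, u5), connectivity {out.1, out.3, u4.1} {out.2, u4.3} {u1.1} {u1.2, u2.3} {u1.3} {u2.1} {u2.2} {u3.1, u5.1} {u3.2} {u3.3} {u4.2} {u5.2} {u5.3}, out.j its boundary


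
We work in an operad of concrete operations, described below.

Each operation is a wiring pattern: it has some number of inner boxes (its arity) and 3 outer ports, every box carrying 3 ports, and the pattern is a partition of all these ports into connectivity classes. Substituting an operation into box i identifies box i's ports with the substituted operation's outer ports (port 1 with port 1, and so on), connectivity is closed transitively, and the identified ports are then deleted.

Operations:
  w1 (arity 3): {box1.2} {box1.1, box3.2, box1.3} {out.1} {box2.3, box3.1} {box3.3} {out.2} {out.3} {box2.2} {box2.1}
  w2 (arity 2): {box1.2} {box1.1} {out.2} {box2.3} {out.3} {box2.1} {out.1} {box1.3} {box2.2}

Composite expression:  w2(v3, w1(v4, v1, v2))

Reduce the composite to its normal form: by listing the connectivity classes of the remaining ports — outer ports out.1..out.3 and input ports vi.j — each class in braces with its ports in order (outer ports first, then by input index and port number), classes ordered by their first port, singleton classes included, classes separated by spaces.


{out.1} {out.2} {out.3} {v1.1} {v1.2} {v1.3, v2.1} {v2.2, v4.1, v4.3} {v2.3} {v3.1} {v3.2} {v3.3} {v4.2}

Two ports join when wires chain via w2-identified ports.
the subtree at w1 composes to {out.1} {out.2} {out.3} {v1.1} {v1.2} {v1.3, v2.1} {v2.2, v4.1, v4.3} {v2.3} {v4.2} on (v4, v1, v2); out.j = own outer ports
the subtree at w2 composes to {out.1} {out.2} {out.3} {v1.1} {v1.2} {v1.3, v2.1} {v2.2, v4.1, v4.3} {v2.3} {v3.1} {v3.2} {v3.3} {v4.2} on (v3, v4, v1, v2); out.j = own outer ports


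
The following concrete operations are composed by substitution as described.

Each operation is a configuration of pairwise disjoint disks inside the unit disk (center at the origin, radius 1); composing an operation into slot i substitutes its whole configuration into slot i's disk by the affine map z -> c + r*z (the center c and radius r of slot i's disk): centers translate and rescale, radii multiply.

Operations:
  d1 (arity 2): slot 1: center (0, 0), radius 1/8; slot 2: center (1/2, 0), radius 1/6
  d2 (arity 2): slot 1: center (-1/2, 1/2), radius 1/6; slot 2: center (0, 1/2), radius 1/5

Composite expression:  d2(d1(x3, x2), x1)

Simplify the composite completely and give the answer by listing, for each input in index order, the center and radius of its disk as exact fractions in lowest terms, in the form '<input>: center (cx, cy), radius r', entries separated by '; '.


Nesting under d2 composes maps z -> c + r*z down each x-path.
input x3: applying the 2 nested substitutions gives center (-1/2, 1/2), radius 1/48
input x2: applying the 2 nested substitutions gives center (-5/12, 1/2), radius 1/36
input x1: applying the 1 nested substitution gives center (0, 1/2), radius 1/5

x1: center (0, 1/2), radius 1/5; x2: center (-5/12, 1/2), radius 1/36; x3: center (-1/2, 1/2), radius 1/48


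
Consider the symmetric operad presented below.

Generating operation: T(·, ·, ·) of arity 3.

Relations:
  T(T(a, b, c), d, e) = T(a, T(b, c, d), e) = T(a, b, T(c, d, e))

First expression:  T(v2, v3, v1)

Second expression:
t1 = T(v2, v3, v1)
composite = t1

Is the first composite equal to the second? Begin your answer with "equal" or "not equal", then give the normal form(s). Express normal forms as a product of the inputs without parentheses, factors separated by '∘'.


equal: each reduces to v2 ∘ v3 ∘ v1


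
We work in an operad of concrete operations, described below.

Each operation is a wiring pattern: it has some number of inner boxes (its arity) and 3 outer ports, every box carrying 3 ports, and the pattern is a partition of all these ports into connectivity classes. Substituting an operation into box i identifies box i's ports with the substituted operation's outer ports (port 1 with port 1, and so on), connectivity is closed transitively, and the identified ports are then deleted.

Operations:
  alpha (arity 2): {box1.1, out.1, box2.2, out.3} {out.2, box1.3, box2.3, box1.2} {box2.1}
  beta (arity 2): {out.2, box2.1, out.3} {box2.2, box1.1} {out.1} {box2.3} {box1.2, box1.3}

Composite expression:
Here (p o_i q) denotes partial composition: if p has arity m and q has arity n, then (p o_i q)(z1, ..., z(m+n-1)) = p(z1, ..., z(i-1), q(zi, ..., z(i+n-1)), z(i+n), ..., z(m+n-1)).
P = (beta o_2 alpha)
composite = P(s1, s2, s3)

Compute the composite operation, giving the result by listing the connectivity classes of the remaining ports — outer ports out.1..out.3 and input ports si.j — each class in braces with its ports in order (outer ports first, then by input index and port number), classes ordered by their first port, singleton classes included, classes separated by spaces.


{out.1} {out.2, out.3, s2.1, s3.2} {s1.1, s2.2, s2.3, s3.3} {s1.2, s1.3} {s3.1}

Substituting into beta glues patterns; closure does the rest.
stage alpha: inputs (s2, s3), connectivity {out.1, out.3, s2.1, s3.2} {out.2, s2.2, s2.3, s3.3} {s3.1}, out.j its boundary
stage beta: inputs (s1, s2, s3), connectivity {out.1} {out.2, out.3, s2.1, s3.2} {s1.1, s2.2, s2.3, s3.3} {s1.2, s1.3} {s3.1}, out.j its boundary


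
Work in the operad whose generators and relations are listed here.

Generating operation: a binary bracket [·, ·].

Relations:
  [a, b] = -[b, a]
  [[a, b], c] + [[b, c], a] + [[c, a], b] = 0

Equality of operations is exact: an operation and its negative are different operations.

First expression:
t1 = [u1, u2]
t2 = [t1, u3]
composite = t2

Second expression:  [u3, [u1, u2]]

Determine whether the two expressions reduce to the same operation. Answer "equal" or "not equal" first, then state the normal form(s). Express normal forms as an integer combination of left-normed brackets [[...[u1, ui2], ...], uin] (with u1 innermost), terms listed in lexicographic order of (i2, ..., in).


The first expression, normalized: [[u1, u2], u3]
The second expression, normalized: -[[u1, u2], u3]
The forms do not match — not equal.

not equal; the first gives [[u1, u2], u3] and the second -[[u1, u2], u3]


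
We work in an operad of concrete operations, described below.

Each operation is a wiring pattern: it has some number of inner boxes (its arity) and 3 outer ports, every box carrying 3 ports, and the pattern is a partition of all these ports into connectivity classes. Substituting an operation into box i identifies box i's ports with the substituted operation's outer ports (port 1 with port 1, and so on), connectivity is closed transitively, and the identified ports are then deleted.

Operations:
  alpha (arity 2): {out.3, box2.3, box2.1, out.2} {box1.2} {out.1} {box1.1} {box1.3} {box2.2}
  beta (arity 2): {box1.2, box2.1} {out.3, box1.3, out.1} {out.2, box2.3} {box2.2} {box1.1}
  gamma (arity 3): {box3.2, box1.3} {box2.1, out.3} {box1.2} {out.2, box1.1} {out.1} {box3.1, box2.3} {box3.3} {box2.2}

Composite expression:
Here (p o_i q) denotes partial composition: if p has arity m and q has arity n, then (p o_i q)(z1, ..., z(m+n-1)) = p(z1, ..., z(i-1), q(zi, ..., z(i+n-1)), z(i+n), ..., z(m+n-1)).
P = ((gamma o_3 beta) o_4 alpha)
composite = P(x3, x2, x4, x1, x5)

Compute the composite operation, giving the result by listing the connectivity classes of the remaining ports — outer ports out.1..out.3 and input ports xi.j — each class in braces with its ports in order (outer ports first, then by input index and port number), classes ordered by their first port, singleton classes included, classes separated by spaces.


{out.1} {out.2, x3.1} {out.3, x2.1} {x1.1} {x1.2} {x1.3} {x2.2} {x2.3, x4.3} {x3.2} {x3.3, x5.1, x5.3} {x4.1} {x4.2} {x5.2}

Treat the ports identified at gamma as solder joints: merge, then drop.
after alpha, the pattern on (x1, x5) reads {out.1} {out.2, out.3, x5.1, x5.3} {x1.1} {x1.2} {x1.3} {x5.2} (out.j = its outer ports)
after beta, the pattern on (x4, x1, x5) reads {out.1, out.3, x4.3} {out.2, x5.1, x5.3} {x1.1} {x1.2} {x1.3} {x4.1} {x4.2} {x5.2} (out.j = its outer ports)
after gamma, the pattern on (x3, x2, x4, x1, x5) reads {out.1} {out.2, x3.1} {out.3, x2.1} {x1.1} {x1.2} {x1.3} {x2.2} {x2.3, x4.3} {x3.2} {x3.3, x5.1, x5.3} {x4.1} {x4.2} {x5.2} (out.j = its outer ports)
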